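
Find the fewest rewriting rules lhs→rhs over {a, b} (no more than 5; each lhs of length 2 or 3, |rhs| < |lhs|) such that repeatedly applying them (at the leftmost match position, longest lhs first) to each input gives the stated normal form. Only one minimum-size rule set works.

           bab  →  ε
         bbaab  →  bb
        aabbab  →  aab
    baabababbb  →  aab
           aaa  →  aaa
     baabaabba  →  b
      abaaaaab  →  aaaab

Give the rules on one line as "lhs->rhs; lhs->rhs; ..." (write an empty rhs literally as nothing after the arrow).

  | bab => ε
  | bbaab => bb
  | aabbab => aab
  | baabababbb => bababbb => abbb => aab

ba->; baa->; bab->; bbb->ab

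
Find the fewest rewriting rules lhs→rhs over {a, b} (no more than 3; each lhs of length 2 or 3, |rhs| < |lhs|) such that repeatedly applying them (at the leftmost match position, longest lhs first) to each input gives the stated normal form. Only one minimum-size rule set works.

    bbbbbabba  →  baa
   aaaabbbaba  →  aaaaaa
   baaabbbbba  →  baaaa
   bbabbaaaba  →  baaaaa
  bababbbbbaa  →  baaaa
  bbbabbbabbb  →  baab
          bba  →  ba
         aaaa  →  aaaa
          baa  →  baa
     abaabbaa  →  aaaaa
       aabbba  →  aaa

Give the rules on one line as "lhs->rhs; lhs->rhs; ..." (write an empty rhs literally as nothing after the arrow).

aba->aa; bb->b

  | bbbbbabba => bbbbabba => bbbabba => bbabba => babba => baba => baa
  | aaaabbbaba => aaaabbaba => aaaababa => aaaaaba => aaaaaa
  | baaabbbbba => baaabbbba => baaabbba => baaabba => baaaba => baaaa
  | bbabbaaaba => babbaaaba => babaaaba => baaaaba => baaaaa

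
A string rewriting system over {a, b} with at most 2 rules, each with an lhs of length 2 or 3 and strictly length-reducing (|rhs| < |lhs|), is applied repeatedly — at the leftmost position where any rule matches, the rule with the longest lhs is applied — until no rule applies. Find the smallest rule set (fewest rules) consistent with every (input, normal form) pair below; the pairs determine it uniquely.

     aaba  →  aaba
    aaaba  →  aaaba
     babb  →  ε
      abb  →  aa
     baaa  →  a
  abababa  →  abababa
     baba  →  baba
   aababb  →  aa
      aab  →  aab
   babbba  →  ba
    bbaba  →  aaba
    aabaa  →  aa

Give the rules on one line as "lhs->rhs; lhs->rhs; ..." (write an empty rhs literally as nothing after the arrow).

baa->; bb->a

  | aaba
  | aaaba
  | babb => baa => ε
  | abb => aa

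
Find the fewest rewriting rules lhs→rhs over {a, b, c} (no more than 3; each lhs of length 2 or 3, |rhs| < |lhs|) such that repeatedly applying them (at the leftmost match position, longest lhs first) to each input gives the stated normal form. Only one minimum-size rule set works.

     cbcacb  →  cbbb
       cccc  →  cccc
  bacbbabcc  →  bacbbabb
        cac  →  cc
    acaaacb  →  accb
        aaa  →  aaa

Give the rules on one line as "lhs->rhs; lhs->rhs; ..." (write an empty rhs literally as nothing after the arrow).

  | cbcacb => cbccb => cbbb
  | cccc
  | bacbbabcc => bacbbabb
  | cac => cc

bcc->bb; ca->c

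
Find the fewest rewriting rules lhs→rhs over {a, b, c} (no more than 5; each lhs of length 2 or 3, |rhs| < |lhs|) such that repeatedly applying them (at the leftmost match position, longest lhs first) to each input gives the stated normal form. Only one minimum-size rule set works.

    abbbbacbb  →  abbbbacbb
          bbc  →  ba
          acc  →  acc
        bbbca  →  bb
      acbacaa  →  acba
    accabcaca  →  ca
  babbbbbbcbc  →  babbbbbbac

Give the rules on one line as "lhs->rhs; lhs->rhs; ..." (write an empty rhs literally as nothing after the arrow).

  | abbbbacbb
  | bbc => ba
  | acc
  | bbbca => bbaa => bb

aa->; bc->a; bcb->ba; caa->aa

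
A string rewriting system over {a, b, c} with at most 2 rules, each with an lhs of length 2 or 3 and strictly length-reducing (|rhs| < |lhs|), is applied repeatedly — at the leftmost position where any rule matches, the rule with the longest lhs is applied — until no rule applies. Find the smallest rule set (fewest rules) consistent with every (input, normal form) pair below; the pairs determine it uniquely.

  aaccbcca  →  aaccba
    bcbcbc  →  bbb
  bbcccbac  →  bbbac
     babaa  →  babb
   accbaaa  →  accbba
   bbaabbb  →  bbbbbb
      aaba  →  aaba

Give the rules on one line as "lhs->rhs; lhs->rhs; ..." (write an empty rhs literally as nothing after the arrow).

baa->bb; bc->b

  | aaccbcca => aaccbca => aaccba
  | bcbcbc => bbcbc => bbbc => bbb
  | bbcccbac => bbccbac => bbcbac => bbbac
  | babaa => babb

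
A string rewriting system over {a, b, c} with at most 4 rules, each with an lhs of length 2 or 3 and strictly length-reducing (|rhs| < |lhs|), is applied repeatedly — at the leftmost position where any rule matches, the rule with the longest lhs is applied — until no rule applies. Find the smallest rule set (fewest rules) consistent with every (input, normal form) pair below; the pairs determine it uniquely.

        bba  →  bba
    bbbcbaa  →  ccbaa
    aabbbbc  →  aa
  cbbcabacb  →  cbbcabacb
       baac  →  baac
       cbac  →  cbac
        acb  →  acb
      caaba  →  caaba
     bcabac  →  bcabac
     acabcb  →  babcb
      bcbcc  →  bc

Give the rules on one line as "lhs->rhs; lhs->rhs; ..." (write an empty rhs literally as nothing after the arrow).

aca->ba; bbb->c; cbc->

  | bba
  | bbbcbaa => ccbaa
  | aabbbbc => aacbc => aa
  | cbbcabacb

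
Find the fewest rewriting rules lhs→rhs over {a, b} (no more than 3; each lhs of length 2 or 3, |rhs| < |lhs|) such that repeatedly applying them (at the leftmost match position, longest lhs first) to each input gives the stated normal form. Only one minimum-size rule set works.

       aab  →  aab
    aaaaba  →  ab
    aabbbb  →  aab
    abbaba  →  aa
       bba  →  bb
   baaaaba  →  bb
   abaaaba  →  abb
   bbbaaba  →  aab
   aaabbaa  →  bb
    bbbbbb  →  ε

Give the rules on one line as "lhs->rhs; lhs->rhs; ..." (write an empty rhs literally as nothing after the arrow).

  | aab
  | aaaaba => aba => ab
  | aabbbb => aab
  | abbaba => abbba => aa

aaa->; ba->b; bbb->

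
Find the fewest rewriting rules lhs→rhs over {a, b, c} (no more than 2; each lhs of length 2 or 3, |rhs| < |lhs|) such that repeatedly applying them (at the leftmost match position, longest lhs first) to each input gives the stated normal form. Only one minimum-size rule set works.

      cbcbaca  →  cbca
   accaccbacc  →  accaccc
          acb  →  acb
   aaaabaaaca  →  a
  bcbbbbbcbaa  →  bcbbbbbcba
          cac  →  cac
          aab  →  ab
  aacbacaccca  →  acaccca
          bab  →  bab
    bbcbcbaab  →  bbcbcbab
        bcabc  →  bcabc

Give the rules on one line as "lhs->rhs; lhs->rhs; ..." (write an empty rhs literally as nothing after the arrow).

aa->a; bac->

  | cbcbaca => cbca
  | accaccbacc => accaccc
  | acb
  | aaaabaaaca => aaabaaaca => aabaaaca => abaaaca => abaaca => abaca => aa => a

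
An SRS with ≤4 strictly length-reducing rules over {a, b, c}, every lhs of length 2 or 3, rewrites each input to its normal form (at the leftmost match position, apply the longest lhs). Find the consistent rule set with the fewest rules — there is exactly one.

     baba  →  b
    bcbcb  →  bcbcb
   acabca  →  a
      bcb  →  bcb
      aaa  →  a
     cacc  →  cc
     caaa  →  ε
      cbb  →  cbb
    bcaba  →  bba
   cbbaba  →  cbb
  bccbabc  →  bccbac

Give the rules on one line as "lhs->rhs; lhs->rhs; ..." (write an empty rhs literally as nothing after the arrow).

  | baba => baa => b
  | bcbcb
  | acabca => abca => aca => a
  | bcb

aa->; ab->a; ca->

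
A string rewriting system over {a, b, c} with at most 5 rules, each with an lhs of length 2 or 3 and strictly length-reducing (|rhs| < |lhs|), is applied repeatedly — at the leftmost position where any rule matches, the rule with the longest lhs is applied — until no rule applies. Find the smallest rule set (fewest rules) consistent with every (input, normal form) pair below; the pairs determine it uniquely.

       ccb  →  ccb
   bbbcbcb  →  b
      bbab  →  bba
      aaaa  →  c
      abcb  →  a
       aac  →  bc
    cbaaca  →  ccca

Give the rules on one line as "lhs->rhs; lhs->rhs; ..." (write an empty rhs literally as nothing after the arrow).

  | ccb
  | bbbcbcb => bbcb => b
  | bbab => bba
  | aaaa => baa => c

aa->b; baa->c; bab->ba; bcb->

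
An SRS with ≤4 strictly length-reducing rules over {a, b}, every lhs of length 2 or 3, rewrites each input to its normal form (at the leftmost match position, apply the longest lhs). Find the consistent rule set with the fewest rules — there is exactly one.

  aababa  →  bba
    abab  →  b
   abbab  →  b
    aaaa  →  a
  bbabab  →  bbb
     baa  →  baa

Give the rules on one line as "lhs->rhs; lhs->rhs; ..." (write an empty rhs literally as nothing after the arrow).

  | aababa => ababa => baba => bba
  | abab => bab => b
  | abbab => bab => b
  | aaaa => a

aaa->; ab->; aba->ba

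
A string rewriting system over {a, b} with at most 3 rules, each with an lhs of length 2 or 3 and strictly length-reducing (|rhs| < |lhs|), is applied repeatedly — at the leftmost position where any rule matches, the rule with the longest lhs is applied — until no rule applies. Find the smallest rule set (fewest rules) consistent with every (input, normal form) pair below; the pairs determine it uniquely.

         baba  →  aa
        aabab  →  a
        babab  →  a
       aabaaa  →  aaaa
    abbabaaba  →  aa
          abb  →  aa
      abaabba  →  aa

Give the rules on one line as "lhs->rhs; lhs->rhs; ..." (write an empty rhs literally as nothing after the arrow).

aab->bb; ba->a; bb->a

  | baba => aba => aa
  | aabab => bbab => aab => bb => a
  | babab => abab => aab => bb => a
  | aabaaa => bbaaa => aaaa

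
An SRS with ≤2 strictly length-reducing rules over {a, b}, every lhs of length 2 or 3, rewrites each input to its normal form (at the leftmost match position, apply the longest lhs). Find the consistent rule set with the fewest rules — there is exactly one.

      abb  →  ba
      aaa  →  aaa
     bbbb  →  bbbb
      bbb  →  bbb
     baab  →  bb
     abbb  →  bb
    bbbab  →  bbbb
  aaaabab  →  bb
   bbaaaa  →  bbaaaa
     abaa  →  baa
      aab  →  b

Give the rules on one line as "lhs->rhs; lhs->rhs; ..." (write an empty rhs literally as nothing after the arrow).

  | abb => ba
  | aaa
  | bbbb
  | bbb

ab->b; abb->ba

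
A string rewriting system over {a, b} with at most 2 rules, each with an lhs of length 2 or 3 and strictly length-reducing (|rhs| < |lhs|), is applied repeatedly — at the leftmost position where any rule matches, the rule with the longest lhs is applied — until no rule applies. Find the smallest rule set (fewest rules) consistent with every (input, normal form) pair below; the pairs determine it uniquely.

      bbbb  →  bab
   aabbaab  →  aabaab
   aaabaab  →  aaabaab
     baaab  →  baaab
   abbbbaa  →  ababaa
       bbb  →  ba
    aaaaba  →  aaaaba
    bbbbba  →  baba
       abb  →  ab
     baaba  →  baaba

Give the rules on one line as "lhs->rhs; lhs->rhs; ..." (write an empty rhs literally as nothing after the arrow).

  | bbbb => bab
  | aabbaab => aabaab
  | aaabaab
  | baaab

bb->b; bbb->ba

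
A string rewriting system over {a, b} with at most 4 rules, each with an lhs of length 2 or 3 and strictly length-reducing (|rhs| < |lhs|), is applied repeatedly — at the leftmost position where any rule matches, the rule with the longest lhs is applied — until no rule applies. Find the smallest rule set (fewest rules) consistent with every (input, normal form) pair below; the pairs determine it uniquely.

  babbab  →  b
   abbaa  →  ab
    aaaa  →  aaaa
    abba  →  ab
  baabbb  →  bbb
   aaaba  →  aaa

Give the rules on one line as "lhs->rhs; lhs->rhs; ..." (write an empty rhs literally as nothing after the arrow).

  | babbab => babab => baab => b
  | abbaa => ab
  | aaaa
  | abba => ab

ba->; baa->; bab->ba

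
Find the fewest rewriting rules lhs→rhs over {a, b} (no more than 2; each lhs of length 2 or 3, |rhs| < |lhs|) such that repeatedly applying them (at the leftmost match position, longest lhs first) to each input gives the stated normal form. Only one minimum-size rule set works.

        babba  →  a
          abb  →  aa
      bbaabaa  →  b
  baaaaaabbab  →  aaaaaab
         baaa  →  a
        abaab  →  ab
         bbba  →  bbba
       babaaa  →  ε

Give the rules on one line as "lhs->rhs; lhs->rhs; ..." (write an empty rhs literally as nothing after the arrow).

  | babba => baaa => a
  | abb => aa
  | bbaabaa => bbaa => b
  | baaaaaabbab => aaaabbab => aaaaaab

abb->aa; baa->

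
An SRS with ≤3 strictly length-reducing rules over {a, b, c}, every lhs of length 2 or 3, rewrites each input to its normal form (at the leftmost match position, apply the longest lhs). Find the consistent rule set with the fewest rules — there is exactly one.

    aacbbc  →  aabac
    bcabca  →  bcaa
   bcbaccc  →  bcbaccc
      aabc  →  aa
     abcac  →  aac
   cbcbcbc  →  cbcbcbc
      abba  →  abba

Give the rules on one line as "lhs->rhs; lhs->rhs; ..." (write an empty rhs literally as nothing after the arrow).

abc->a; cbb->ba

  | aacbbc => aabac
  | bcabca => bcaa
  | bcbaccc
  | aabc => aa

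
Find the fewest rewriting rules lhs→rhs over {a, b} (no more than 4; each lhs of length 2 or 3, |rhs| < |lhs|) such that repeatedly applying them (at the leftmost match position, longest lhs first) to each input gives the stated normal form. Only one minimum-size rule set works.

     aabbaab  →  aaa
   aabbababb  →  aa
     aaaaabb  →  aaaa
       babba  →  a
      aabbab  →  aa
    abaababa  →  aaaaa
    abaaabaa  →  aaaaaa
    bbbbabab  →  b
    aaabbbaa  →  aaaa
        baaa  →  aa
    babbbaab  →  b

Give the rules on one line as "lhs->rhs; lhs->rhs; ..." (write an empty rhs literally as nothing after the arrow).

  | aabbaab => aaab => aaa
  | aabbababb => aababb => aaabb => aa
  | aaaaabb => aaaa
  | babba => bba => ab => a

ab->a; abb->; ba->; bba->ab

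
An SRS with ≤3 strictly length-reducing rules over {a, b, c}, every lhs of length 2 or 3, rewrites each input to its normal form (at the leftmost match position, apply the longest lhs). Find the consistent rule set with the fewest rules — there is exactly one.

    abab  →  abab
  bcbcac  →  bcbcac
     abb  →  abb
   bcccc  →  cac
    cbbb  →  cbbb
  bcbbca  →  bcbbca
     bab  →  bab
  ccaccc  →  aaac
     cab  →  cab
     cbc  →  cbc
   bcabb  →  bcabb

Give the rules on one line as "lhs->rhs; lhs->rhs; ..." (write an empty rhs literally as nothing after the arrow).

bac->ca; cc->a

  | abab
  | bcbcac
  | abb
  | bcccc => bacc => cac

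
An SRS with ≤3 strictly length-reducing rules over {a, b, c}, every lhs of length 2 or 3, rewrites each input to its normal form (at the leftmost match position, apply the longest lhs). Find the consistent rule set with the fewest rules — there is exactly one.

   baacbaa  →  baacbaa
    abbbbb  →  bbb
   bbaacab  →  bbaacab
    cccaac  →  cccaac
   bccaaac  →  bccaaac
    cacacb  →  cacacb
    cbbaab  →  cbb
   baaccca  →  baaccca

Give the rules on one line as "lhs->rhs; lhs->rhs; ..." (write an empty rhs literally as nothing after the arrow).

  | baacbaa
  | abbbbb => bbb
  | bbaacab
  | cccaac

aab->; abb->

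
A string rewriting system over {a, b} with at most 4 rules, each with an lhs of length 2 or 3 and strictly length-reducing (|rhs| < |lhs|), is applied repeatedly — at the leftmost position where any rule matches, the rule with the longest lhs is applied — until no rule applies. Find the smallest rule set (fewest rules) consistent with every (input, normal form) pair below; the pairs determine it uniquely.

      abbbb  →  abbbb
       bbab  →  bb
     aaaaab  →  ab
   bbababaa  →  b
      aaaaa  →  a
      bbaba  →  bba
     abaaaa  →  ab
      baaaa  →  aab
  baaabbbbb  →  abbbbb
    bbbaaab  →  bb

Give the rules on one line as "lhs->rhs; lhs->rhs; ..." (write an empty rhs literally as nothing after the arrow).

  | abbbb
  | bbab => bb
  | aaaaab => aaab => ab
  | bbababaa => bbabaa => bbaa => bab => b

aaa->a; baa->ab; bab->b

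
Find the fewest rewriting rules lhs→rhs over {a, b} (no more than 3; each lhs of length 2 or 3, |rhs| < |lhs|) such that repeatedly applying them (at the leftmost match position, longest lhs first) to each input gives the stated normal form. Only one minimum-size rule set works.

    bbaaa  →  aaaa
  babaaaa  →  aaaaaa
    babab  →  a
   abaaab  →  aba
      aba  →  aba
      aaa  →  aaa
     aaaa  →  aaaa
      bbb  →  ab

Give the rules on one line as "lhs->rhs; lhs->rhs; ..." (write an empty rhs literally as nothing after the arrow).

  | bbaaa => aaaa
  | babaaaa => aaaaaa
  | babab => aaab => a
  | abaaab => aba

aab->; bab->aa; bb->a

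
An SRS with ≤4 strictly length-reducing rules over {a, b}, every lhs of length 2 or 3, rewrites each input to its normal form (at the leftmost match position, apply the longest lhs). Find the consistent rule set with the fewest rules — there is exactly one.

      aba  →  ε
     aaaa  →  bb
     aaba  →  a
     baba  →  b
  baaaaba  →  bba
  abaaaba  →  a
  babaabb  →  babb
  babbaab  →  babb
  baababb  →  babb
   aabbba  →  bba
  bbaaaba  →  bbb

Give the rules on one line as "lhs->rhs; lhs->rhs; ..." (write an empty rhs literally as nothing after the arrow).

  | aba => ε
  | aaaa => baa => bb
  | aaba => a
  | baba => b

aa->b; aab->; aba->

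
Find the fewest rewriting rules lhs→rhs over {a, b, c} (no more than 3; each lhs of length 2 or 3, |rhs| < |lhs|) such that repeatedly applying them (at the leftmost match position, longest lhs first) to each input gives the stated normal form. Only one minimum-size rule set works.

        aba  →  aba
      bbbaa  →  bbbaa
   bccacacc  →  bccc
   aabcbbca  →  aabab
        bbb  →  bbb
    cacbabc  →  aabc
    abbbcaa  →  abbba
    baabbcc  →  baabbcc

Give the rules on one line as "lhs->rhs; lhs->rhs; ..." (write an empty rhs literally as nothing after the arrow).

ca->; cb->a

  | aba
  | bbbaa
  | bccacacc => bccacc => bccc
  | aabcbbca => aababca => aabab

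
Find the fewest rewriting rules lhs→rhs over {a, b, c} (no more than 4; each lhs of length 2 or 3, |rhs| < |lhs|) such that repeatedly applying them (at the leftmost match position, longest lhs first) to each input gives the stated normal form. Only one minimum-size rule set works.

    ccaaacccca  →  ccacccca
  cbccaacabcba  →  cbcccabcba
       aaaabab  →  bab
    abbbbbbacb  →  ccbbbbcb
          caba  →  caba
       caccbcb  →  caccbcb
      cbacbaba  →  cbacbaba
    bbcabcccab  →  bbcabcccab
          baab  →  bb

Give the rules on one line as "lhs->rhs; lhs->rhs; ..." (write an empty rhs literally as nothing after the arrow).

aa->; abb->cc; bba->bb

  | ccaaacccca => ccacccca
  | cbccaacabcba => cbcccabcba
  | aaaabab => aabab => bab
  | abbbbbbacb => ccbbbbacb => ccbbbbcb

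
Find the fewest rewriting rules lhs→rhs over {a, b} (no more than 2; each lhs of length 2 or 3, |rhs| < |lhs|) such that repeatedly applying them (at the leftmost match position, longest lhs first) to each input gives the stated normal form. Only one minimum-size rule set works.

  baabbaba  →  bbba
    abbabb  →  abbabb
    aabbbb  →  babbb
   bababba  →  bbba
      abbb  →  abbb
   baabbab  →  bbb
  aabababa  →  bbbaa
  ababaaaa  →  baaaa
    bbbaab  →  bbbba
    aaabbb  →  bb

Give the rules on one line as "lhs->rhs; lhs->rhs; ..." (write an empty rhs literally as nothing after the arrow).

aab->ba; aba->

  | baabbaba => bbababa => bbba
  | abbabb
  | aabbbb => babbb
  | bababba => bbba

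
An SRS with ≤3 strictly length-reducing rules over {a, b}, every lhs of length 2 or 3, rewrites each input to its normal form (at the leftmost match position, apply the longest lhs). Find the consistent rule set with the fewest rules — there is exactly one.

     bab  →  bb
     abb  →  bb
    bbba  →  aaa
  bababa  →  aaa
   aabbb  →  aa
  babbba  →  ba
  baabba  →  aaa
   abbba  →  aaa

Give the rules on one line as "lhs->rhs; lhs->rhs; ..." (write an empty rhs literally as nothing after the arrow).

  | bab => bb
  | abb => bb
  | bbba => aaa
  | bababa => bbaba => bbba => aaa

ab->b; bbb->aa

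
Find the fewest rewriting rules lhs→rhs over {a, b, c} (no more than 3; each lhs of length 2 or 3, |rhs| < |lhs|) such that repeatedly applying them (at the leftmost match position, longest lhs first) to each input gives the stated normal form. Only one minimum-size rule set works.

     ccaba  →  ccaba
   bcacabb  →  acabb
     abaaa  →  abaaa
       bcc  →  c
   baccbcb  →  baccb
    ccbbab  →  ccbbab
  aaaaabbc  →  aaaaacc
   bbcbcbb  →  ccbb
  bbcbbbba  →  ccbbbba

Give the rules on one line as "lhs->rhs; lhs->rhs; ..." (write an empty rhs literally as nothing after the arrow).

bbc->cc; bc->

  | ccaba
  | bcacabb => acabb
  | abaaa
  | bcc => c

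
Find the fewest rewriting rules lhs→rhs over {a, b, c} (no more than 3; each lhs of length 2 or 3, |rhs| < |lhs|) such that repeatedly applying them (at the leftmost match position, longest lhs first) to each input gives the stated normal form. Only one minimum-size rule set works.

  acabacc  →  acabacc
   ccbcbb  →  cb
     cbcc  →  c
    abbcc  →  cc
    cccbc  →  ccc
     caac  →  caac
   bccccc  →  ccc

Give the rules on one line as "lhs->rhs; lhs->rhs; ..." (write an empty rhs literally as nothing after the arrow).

abb->; bcc->; ccb->c

  | acabacc
  | ccbcbb => ccbb => cb
  | cbcc => c
  | abbcc => cc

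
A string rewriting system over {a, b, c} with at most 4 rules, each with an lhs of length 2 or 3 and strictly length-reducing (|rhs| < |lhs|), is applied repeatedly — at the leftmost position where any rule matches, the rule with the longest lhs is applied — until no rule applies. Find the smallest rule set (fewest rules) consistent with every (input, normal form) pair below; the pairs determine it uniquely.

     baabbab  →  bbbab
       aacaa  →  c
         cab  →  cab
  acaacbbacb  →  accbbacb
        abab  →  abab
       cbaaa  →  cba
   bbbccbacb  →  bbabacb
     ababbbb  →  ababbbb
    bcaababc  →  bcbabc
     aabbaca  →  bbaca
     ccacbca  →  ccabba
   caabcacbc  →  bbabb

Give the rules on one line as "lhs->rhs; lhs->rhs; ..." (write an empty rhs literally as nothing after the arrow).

aa->; bcc->a; cbc->bb

  | baabbab => bbbab
  | aacaa => caa => c
  | cab
  | acaacbbacb => accbbacb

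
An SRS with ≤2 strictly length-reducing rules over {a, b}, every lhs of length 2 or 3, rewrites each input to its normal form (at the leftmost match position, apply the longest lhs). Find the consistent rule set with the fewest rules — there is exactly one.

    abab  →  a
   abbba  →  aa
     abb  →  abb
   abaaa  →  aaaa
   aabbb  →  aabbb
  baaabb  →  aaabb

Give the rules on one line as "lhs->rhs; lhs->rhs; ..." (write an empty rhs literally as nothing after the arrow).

ba->a; bab->

  | abab => a
  | abbba => abba => aba => aa
  | abb
  | abaaa => aaaa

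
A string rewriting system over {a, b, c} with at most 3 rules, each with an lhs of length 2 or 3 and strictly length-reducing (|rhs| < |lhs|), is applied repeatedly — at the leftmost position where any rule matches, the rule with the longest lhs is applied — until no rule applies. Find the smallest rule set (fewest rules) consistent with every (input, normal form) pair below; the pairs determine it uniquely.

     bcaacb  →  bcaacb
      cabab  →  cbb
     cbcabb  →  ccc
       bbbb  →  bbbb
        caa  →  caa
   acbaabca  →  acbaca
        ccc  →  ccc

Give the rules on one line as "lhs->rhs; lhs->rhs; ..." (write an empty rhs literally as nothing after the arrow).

ab->; aba->b; bcb->cc

  | bcaacb
  | cabab => cbb
  | cbcabb => cbcb => ccc
  | bbbb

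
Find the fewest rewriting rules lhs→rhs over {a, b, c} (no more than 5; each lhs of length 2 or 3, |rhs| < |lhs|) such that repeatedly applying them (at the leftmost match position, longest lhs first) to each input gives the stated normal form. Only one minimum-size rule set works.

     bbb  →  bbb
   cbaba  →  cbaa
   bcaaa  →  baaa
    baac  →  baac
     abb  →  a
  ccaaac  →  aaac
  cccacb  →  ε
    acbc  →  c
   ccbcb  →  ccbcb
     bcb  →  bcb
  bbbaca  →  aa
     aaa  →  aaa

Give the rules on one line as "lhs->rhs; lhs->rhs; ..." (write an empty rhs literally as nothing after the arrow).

ab->a; acb->; bac->ac; ca->a

  | bbb
  | cbaba => cbaa
  | bcaaa => baaa
  | baac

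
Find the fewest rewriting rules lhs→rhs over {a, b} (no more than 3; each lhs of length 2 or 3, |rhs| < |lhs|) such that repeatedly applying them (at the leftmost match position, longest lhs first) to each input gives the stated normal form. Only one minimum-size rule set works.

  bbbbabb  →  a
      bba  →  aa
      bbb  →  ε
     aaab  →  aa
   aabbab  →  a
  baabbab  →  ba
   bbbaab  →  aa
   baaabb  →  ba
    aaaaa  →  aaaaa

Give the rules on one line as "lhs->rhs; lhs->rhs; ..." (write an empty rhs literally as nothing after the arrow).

ab->; aba->aa; bb->a

  | bbbbabb => abbabb => babb => bb => a
  | bba => aa
  | bbb => ab => ε
  | aaab => aa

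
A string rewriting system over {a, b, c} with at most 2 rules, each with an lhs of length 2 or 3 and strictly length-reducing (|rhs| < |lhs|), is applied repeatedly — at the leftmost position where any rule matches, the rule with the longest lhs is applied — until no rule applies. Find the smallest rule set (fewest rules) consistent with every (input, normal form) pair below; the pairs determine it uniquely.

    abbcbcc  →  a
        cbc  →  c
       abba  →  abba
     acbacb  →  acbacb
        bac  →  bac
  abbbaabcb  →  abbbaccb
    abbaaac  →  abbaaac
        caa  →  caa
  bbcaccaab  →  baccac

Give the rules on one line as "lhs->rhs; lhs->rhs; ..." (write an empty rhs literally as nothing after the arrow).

aab->ac; bc->

  | abbcbcc => abbcc => abc => a
  | cbc => c
  | abba
  | acbacb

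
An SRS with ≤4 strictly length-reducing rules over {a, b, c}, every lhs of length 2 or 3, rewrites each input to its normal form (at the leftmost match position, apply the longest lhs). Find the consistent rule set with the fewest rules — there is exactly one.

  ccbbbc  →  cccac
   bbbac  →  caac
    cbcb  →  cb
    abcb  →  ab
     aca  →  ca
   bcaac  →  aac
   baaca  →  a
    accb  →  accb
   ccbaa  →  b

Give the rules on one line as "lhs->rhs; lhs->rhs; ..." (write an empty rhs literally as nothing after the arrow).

  | ccbbbc => cccac
  | bbbac => caac
  | cbcb => cb
  | abcb => ab

aca->ca; bbb->ca; bc->; cba->b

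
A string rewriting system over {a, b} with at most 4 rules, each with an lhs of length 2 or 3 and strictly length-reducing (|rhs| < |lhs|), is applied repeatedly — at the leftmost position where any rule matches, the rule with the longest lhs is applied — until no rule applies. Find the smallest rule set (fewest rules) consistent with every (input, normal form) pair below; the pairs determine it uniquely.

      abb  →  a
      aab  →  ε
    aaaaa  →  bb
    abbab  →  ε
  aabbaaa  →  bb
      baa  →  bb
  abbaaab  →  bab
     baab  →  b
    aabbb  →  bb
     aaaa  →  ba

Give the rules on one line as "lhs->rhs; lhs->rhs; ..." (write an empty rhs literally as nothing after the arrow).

aa->b; aaa->b; aab->; abb->a

  | abb => a
  | aab => ε
  | aaaaa => baa => bb
  | abbab => aab => ε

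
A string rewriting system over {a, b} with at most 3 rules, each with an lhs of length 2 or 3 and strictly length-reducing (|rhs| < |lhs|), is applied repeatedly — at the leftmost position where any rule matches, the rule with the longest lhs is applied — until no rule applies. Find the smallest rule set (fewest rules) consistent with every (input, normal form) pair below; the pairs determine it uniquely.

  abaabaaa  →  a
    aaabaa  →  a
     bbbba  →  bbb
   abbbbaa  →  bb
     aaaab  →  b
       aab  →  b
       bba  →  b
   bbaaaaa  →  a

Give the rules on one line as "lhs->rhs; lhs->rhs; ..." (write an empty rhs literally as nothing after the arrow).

aa->a; ab->b; ba->

  | abaabaaa => baabaaa => abaaa => baaa => aa => a
  | aaabaa => aabaa => abaa => baa => a
  | bbbba => bbb
  | abbbbaa => bbbbaa => bbba => bb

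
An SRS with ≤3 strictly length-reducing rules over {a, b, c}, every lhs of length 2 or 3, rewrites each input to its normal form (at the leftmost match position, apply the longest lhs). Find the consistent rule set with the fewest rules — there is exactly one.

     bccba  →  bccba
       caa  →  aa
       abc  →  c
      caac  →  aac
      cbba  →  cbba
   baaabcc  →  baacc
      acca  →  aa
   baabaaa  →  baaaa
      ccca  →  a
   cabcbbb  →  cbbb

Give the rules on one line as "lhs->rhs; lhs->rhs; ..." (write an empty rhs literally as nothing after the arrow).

ab->; ca->a

  | bccba
  | caa => aa
  | abc => c
  | caac => aac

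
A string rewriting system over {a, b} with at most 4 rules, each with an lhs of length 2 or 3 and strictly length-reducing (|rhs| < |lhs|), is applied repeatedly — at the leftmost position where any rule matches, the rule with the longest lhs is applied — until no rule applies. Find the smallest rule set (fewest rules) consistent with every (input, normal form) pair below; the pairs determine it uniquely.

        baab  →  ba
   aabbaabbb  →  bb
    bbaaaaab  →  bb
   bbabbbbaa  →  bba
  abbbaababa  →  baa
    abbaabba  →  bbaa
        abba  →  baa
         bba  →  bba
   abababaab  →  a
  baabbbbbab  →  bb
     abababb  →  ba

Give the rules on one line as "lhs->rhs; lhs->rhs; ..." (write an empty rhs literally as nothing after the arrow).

  | baab => ba
  | aabbaabbb => abaaabbb => aaabbb => babbb => bbab => bb
  | bbaaaaab => bbbaaab => bbaaab => bbbab => bbab => bb
  | bbabbbbaa => bbbabbaa => bbabbaa => bbbaaa => bbaaa => bbba => bba

aaa->ba; ab->; abb->ba; bbb->bb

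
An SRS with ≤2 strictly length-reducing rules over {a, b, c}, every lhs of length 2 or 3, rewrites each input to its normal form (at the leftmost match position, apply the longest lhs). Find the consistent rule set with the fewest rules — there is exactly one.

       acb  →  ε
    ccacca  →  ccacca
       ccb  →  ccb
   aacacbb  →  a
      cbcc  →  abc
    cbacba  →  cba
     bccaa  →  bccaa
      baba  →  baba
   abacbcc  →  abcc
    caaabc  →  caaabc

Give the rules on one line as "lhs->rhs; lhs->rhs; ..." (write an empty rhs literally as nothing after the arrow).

acb->; cbc->ab

  | acb => ε
  | ccacca
  | ccb
  | aacacbb => aacb => a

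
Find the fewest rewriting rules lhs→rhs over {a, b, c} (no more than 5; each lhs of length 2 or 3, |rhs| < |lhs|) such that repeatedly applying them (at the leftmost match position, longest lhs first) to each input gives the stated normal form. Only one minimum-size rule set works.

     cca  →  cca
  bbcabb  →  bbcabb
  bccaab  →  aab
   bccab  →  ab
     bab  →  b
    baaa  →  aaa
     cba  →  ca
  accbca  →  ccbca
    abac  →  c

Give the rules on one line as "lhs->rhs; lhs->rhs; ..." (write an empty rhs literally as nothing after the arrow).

  | cca
  | bbcabb
  | bccaab => aab
  | bccab => ab

ac->c; ba->a; bab->b; bcc->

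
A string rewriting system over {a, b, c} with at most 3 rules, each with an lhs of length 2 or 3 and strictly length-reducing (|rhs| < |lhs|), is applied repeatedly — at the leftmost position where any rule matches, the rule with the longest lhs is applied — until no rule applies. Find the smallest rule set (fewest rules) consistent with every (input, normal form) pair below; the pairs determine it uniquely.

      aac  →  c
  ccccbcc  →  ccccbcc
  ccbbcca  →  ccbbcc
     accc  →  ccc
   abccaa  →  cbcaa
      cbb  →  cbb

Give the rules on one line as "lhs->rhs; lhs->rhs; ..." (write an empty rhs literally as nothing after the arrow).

  | aac => ac => c
  | ccccbcc
  | ccbbcca => ccbbcc
  | accc => ccc

abc->cb; ac->c; cca->cc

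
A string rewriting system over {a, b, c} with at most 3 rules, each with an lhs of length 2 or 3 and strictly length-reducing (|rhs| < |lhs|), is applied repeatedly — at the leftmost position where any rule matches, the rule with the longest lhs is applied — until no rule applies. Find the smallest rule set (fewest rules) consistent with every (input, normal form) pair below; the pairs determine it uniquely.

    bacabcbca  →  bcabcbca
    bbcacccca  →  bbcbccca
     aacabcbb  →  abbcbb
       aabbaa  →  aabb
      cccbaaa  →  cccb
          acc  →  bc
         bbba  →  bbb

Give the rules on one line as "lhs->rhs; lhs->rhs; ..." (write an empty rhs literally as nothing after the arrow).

  | bacabcbca => bcabcbca
  | bbcacccca => bbcbccca
  | aacabcbb => ababcbb => abbcbb
  | aabbaa => aabba => aabb

ac->b; ba->b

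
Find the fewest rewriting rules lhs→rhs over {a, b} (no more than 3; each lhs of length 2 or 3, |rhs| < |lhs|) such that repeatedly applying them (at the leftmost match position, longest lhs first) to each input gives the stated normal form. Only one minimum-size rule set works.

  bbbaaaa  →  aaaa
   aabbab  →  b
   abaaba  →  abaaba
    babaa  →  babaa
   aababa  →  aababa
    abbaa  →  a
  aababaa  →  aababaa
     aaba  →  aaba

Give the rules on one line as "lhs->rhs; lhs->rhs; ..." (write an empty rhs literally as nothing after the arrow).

  | bbbaaaa => aaaa
  | aabbab => abbab => bbab => b
  | abaaba
  | babaa

abb->bb; bba->; bbb->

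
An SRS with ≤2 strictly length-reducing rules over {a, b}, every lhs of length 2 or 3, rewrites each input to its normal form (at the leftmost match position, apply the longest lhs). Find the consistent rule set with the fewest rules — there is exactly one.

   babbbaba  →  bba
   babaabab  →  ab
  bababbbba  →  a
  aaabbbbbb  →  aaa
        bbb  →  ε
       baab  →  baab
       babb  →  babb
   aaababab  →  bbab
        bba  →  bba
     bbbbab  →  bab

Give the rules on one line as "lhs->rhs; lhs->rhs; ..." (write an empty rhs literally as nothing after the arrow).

  | babbbaba => baaba => baba => bba
  | babaabab => bbaabab => bbabab => bbbab => ab
  | bababbbba => bbabbbba => bbaba => bbba => a
  | aaabbbbbb => aaabbb => aaa

aba->ba; bbb->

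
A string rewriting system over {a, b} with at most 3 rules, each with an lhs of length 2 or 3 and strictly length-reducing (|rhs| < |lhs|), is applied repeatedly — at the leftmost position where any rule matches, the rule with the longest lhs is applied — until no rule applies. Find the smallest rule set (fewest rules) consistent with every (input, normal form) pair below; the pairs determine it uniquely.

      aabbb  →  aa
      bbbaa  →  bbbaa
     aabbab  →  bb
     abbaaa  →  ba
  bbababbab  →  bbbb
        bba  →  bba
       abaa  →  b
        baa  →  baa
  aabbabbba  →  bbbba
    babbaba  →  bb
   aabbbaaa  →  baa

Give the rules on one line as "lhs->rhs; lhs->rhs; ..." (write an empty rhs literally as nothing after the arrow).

  | aabbb => aabb => aab => aa
  | bbbaa
  | aabbab => aabab => aaab => bb
  | abbaaa => abaaa => aaaa => ba

aaa->b; ab->a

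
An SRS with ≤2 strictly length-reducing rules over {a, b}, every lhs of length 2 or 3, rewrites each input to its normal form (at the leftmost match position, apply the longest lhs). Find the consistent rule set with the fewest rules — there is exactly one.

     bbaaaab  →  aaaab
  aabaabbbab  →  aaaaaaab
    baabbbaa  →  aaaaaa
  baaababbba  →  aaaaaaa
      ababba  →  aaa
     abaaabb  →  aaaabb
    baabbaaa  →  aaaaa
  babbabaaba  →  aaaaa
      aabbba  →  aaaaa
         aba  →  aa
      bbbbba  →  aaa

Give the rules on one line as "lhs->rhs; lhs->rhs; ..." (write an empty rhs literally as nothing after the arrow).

  | bbaaaab => baaaab => aaaab
  | aabaabbbab => aaaabbbab => aaaaaaab
  | baabbbaa => aabbbaa => aaaaaa
  | baaababbba => aaababbba => aaaabbba => aaaaaaa

ba->a; bbb->aa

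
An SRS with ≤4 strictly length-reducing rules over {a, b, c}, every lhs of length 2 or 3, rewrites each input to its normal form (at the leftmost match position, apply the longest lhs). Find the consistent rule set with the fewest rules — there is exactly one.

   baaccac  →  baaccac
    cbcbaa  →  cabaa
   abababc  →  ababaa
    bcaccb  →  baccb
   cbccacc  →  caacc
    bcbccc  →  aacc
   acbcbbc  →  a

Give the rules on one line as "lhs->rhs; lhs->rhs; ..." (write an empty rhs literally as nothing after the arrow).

  | baaccac
  | cbcbaa => cabaa
  | abababc => ababaa
  | bcaccb => baccb

aab->; aca->aa; bc->a; bca->ba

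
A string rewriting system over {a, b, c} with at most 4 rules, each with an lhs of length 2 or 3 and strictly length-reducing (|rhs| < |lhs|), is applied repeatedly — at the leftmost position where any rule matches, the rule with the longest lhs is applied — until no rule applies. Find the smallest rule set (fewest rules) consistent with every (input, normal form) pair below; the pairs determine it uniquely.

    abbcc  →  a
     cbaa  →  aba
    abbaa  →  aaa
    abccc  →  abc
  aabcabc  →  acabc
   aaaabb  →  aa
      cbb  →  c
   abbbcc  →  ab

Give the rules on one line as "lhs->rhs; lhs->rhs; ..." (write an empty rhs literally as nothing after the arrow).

aab->a; bb->; cba->ab; cc->

  | abbcc => acc => a
  | cbaa => aba
  | abbaa => aaa
  | abccc => abc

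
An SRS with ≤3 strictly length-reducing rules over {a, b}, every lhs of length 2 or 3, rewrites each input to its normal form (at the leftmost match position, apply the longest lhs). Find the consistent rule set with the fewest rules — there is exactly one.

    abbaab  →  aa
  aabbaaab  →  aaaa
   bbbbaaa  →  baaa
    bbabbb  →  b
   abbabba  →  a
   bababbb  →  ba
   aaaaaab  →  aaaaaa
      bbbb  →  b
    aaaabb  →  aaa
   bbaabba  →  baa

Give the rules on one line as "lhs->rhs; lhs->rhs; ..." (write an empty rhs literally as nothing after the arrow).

  | abbaab => aab => aa
  | aabbaaab => aaaab => aaaa
  | bbbbaaa => bbbaaa => bbaaa => baaa
  | bbabbb => babbb => bb => b

ab->a; abb->; bb->b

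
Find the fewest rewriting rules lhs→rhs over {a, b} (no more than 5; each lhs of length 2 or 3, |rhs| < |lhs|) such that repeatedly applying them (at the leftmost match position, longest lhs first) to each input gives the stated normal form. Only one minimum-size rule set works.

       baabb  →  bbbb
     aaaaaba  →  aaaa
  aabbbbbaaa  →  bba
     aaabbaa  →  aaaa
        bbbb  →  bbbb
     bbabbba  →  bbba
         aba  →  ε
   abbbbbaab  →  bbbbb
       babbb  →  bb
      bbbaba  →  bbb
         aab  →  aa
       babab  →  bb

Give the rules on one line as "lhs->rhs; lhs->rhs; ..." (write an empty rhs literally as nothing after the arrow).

  | baabb => bbbb
  | aaaaaba => aaaa
  | aabbbbbaaa => abbbaaa => baaa => bba
  | aaabbaa => aaaa

ab->a; aba->; abb->; baa->bb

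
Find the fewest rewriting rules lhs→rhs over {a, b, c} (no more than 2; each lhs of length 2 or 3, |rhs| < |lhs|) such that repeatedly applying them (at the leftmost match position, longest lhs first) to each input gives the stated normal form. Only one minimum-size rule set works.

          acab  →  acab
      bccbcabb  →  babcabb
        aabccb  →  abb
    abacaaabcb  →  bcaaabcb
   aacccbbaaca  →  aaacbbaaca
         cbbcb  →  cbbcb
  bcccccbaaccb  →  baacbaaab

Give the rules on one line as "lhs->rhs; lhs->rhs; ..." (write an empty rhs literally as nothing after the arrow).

aba->b; cc->a

  | acab
  | bccbcabb => babcabb
  | aabccb => aabab => abb
  | abacaaabcb => bcaaabcb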